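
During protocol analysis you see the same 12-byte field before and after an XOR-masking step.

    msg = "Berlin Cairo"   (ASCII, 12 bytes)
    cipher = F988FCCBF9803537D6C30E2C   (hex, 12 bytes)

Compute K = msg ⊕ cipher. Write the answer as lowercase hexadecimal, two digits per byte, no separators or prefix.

bbed8ea790ee1574b7aa7c43

Since cipher = msg ⊕ K, XORing both sides with msg gives K = msg ⊕ cipher.
42 ⊕ f9 = bb
65 ⊕ 88 = ed
72 ⊕ fc = 8e
6c ⊕ cb = a7
69 ⊕ f9 = 90
6e ⊕ 80 = ee
20 ⊕ 35 = 15
43 ⊕ 37 = 74
61 ⊕ d6 = b7
69 ⊕ c3 = aa
72 ⊕ 0e = 7c
6f ⊕ 2c = 43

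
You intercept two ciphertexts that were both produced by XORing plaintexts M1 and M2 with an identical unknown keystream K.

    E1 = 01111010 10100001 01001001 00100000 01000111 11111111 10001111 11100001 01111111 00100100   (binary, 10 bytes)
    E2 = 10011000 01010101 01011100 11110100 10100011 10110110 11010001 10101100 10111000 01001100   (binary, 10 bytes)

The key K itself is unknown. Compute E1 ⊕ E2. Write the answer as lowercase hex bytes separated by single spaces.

e2 f4 15 d4 e4 49 5e 4d c7 68

E1 ⊕ E2 = (M1 ⊕ K) ⊕ (M2 ⊕ K) = M1 ⊕ M2 — the shared key cancels under XOR.
7a ^ 98 = e2
a1 ^ 55 = f4
49 ^ 5c = 15
20 ^ f4 = d4
47 ^ a3 = e4
ff ^ b6 = 49
8f ^ d1 = 5e
e1 ^ ac = 4d
7f ^ b8 = c7
24 ^ 4c = 68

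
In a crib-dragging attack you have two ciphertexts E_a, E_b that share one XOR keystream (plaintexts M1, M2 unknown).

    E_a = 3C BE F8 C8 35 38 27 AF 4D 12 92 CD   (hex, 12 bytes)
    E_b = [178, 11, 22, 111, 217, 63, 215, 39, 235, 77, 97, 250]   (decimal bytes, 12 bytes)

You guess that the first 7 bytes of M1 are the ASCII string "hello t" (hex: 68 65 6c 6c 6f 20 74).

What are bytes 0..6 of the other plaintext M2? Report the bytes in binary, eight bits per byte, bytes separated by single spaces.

11100110 11010000 10000010 11001011 10000011 00100111 10000100

First, E_a ⊕ E_b = (M1 ⊕ K) ⊕ (M2 ⊕ K) = M1 ⊕ M2, so the key drops out. Then M2 = (M1 ⊕ M2) ⊕ M1 over the first 7 bytes.
byte 0: (3c ⊕ b2) ⊕ 68 = 8e ⊕ 68 = e6
byte 1: (be ⊕ 0b) ⊕ 65 = b5 ⊕ 65 = d0
byte 2: (f8 ⊕ 16) ⊕ 6c = ee ⊕ 6c = 82
byte 3: (c8 ⊕ 6f) ⊕ 6c = a7 ⊕ 6c = cb
byte 4: (35 ⊕ d9) ⊕ 6f = ec ⊕ 6f = 83
byte 5: (38 ⊕ 3f) ⊕ 20 = 07 ⊕ 20 = 27
byte 6: (27 ⊕ d7) ⊕ 74 = f0 ⊕ 74 = 84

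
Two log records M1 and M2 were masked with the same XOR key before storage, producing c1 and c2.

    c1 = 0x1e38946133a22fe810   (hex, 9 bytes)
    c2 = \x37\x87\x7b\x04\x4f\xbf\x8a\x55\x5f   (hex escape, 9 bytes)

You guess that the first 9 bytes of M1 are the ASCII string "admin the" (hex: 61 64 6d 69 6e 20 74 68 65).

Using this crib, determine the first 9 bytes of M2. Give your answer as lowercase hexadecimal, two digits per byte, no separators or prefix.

First, c1 ⊕ c2 = (M1 ⊕ K) ⊕ (M2 ⊕ K) = M1 ⊕ M2, so the key drops out. Then M2 = (M1 ⊕ M2) ⊕ M1 over the first 9 bytes.
byte 0: (1e xor 37) xor 61 = 29 xor 61 = 48
byte 1: (38 xor 87) xor 64 = bf xor 64 = db
byte 2: (94 xor 7b) xor 6d = ef xor 6d = 82
byte 3: (61 xor 04) xor 69 = 65 xor 69 = 0c
byte 4: (33 xor 4f) xor 6e = 7c xor 6e = 12
byte 5: (a2 xor bf) xor 20 = 1d xor 20 = 3d
byte 6: (2f xor 8a) xor 74 = a5 xor 74 = d1
byte 7: (e8 xor 55) xor 68 = bd xor 68 = d5
byte 8: (10 xor 5f) xor 65 = 4f xor 65 = 2a

48db820c123dd1d52a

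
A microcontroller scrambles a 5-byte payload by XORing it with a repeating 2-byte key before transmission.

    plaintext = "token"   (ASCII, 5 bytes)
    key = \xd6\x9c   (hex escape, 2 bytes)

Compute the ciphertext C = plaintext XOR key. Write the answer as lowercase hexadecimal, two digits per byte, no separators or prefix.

The 2-byte key repeats, so the effective keystream is d6 9c d6 9c d6.
byte 0: 01110100 ^ 11010110 = 10100010
byte 1: 01101111 ^ 10011100 = 11110011
byte 2: 01101011 ^ 11010110 = 10111101
byte 3: 01100101 ^ 10011100 = 11111001
byte 4: 01101110 ^ 11010110 = 10111000

a2f3bdf9b8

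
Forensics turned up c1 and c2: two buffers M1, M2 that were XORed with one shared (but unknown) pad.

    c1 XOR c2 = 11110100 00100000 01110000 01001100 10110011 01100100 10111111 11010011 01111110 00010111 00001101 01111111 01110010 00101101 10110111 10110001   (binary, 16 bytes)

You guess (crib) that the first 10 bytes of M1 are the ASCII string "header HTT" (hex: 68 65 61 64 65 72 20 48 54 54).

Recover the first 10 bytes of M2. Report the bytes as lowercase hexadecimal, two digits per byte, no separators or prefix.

9c451128d6169f9b2a43

Since c1 ⊕ c2 = M1 ⊕ M2, XORing with the guessed M1 bytes yields the corresponding M2 bytes: M2 = (c1 ⊕ c2) ⊕ M1.
11110100 ^ 01101000 = 10011100
00100000 ^ 01100101 = 01000101
01110000 ^ 01100001 = 00010001
01001100 ^ 01100100 = 00101000
10110011 ^ 01100101 = 11010110
01100100 ^ 01110010 = 00010110
10111111 ^ 00100000 = 10011111
11010011 ^ 01001000 = 10011011
01111110 ^ 01010100 = 00101010
00010111 ^ 01010100 = 01000011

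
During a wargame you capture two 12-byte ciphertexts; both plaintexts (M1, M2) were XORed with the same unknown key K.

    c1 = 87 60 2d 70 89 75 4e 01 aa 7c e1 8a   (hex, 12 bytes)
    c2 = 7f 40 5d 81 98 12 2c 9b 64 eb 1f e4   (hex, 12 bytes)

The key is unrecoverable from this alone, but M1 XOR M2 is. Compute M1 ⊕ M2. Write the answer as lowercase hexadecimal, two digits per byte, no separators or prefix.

f82070f11167629ace97fe6e

c1 ⊕ c2 = (M1 ⊕ K) ⊕ (M2 ⊕ K) = M1 ⊕ M2 — the shared key cancels under XOR.
byte 0: 87 xor 7f = f8
byte 1: 60 xor 40 = 20
byte 2: 2d xor 5d = 70
byte 3: 70 xor 81 = f1
byte 4: 89 xor 98 = 11
byte 5: 75 xor 12 = 67
byte 6: 4e xor 2c = 62
byte 7: 01 xor 9b = 9a
byte 8: aa xor 64 = ce
byte 9: 7c xor eb = 97
byte 10: e1 xor 1f = fe
byte 11: 8a xor e4 = 6e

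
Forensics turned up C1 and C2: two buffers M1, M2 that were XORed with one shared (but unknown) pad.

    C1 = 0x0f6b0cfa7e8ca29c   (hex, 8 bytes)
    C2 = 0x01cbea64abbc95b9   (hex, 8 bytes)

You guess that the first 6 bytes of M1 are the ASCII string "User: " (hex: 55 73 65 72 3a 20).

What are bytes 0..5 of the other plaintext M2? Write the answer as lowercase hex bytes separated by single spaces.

5b d3 83 ec ef 10

First, C1 ⊕ C2 = (M1 ⊕ K) ⊕ (M2 ⊕ K) = M1 ⊕ M2, so the key drops out. Then M2 = (M1 ⊕ M2) ⊕ M1 over the first 6 bytes.
byte 0: (0f xor 01) xor 55 = 0e xor 55 = 5b
byte 1: (6b xor cb) xor 73 = a0 xor 73 = d3
byte 2: (0c xor ea) xor 65 = e6 xor 65 = 83
byte 3: (fa xor 64) xor 72 = 9e xor 72 = ec
byte 4: (7e xor ab) xor 3a = d5 xor 3a = ef
byte 5: (8c xor bc) xor 20 = 30 xor 20 = 10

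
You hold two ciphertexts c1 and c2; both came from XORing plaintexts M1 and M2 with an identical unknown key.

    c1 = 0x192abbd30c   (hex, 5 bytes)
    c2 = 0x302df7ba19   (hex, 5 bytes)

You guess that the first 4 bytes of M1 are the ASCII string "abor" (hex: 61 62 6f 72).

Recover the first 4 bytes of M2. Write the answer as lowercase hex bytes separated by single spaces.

48 65 23 1b

First, c1 ⊕ c2 = (M1 ⊕ K) ⊕ (M2 ⊕ K) = M1 ⊕ M2, so the key drops out. Then M2 = (M1 ⊕ M2) ⊕ M1 over the first 4 bytes.
byte 0: (19 XOR 30) XOR 61 = 29 XOR 61 = 48
byte 1: (2a XOR 2d) XOR 62 = 07 XOR 62 = 65
byte 2: (bb XOR f7) XOR 6f = 4c XOR 6f = 23
byte 3: (d3 XOR ba) XOR 72 = 69 XOR 72 = 1b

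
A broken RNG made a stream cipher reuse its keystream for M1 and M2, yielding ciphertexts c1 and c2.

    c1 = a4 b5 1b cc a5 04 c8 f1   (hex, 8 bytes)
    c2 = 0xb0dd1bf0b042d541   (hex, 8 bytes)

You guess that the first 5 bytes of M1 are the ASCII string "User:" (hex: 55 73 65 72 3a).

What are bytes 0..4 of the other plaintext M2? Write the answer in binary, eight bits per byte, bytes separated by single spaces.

01000001 00011011 01100101 01001110 00101111

First, c1 ⊕ c2 = (M1 ⊕ K) ⊕ (M2 ⊕ K) = M1 ⊕ M2, so the key drops out. Then M2 = (M1 ⊕ M2) ⊕ M1 over the first 5 bytes.
byte 0: (a4 XOR b0) XOR 55 = 14 XOR 55 = 41
byte 1: (b5 XOR dd) XOR 73 = 68 XOR 73 = 1b
byte 2: (1b XOR 1b) XOR 65 = 00 XOR 65 = 65
byte 3: (cc XOR f0) XOR 72 = 3c XOR 72 = 4e
byte 4: (a5 XOR b0) XOR 3a = 15 XOR 3a = 2f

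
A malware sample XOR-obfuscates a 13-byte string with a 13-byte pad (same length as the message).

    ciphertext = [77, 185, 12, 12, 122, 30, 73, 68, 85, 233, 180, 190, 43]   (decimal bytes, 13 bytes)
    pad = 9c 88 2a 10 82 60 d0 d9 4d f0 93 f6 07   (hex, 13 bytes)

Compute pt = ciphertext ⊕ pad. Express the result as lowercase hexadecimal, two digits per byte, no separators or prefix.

d131261cf87e999d181927482c

4d ⊕ 9c = d1
b9 ⊕ 88 = 31
0c ⊕ 2a = 26
0c ⊕ 10 = 1c
7a ⊕ 82 = f8
1e ⊕ 60 = 7e
49 ⊕ d0 = 99
44 ⊕ d9 = 9d
55 ⊕ 4d = 18
e9 ⊕ f0 = 19
b4 ⊕ 93 = 27
be ⊕ f6 = 48
2b ⊕ 07 = 2c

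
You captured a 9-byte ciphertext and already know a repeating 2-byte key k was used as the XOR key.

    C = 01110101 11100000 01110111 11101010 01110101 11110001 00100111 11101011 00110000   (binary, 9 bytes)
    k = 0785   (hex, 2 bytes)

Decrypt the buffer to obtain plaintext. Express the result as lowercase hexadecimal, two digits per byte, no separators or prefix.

The 2-byte key repeats, so the effective keystream is 07 85 07 85 07 85 07 85 07.
byte 0: 75 XOR 07 = 72
byte 1: e0 XOR 85 = 65
byte 2: 77 XOR 07 = 70
byte 3: ea XOR 85 = 6f
byte 4: 75 XOR 07 = 72
byte 5: f1 XOR 85 = 74
byte 6: 27 XOR 07 = 20
byte 7: eb XOR 85 = 6e
byte 8: 30 XOR 07 = 37

7265706f7274206e37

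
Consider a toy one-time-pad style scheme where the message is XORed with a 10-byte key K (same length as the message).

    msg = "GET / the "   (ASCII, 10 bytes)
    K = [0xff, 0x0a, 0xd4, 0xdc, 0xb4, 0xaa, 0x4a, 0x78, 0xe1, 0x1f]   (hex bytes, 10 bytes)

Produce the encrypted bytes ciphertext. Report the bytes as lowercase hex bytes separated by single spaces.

b8 4f 80 fc 9b 8a 3e 10 84 3f

XOR is its own inverse, so applying the key byte-wise gives the result directly.
byte 0: 47 XOR ff = b8
byte 1: 45 XOR 0a = 4f
byte 2: 54 XOR d4 = 80
byte 3: 20 XOR dc = fc
byte 4: 2f XOR b4 = 9b
byte 5: 20 XOR aa = 8a
byte 6: 74 XOR 4a = 3e
byte 7: 68 XOR 78 = 10
byte 8: 65 XOR e1 = 84
byte 9: 20 XOR 1f = 3f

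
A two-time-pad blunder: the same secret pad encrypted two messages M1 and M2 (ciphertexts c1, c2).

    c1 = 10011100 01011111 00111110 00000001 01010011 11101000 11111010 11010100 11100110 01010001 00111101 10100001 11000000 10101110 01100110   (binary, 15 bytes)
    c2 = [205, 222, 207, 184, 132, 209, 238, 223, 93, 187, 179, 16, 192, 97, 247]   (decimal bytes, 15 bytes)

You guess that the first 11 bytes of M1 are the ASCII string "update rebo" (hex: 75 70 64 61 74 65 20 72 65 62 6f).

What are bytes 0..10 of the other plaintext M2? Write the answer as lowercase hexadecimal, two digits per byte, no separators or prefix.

24f195d8a35c3479de88e1

First, c1 ⊕ c2 = (M1 ⊕ K) ⊕ (M2 ⊕ K) = M1 ⊕ M2, so the key drops out. Then M2 = (M1 ⊕ M2) ⊕ M1 over the first 11 bytes.
byte 0: (9c XOR cd) XOR 75 = 51 XOR 75 = 24
byte 1: (5f XOR de) XOR 70 = 81 XOR 70 = f1
byte 2: (3e XOR cf) XOR 64 = f1 XOR 64 = 95
byte 3: (01 XOR b8) XOR 61 = b9 XOR 61 = d8
byte 4: (53 XOR 84) XOR 74 = d7 XOR 74 = a3
byte 5: (e8 XOR d1) XOR 65 = 39 XOR 65 = 5c
byte 6: (fa XOR ee) XOR 20 = 14 XOR 20 = 34
byte 7: (d4 XOR df) XOR 72 = 0b XOR 72 = 79
byte 8: (e6 XOR 5d) XOR 65 = bb XOR 65 = de
byte 9: (51 XOR bb) XOR 62 = ea XOR 62 = 88
byte 10: (3d XOR b3) XOR 6f = 8e XOR 6f = e1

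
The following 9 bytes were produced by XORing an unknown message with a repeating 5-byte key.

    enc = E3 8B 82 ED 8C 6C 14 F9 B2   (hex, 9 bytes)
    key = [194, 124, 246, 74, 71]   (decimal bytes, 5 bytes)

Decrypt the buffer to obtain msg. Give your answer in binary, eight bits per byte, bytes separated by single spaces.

00100001 11110111 01110100 10100111 11001011 10101110 01101000 00001111 11111000

The 5-byte key repeats, so the effective keystream is c2 7c f6 4a 47 c2 7c f6 4a.
byte 0: 11100011 xor 11000010 = 00100001
byte 1: 10001011 xor 01111100 = 11110111
byte 2: 10000010 xor 11110110 = 01110100
byte 3: 11101101 xor 01001010 = 10100111
byte 4: 10001100 xor 01000111 = 11001011
byte 5: 01101100 xor 11000010 = 10101110
byte 6: 00010100 xor 01111100 = 01101000
byte 7: 11111001 xor 11110110 = 00001111
byte 8: 10110010 xor 01001010 = 11111000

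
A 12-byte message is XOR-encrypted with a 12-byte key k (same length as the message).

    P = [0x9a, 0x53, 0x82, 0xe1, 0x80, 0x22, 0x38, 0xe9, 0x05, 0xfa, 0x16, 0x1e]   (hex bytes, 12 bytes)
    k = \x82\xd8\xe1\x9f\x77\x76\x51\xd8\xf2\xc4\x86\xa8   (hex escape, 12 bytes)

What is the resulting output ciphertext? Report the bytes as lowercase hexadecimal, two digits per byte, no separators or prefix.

byte 0: 9a xor 82 = 18
byte 1: 53 xor d8 = 8b
byte 2: 82 xor e1 = 63
byte 3: e1 xor 9f = 7e
byte 4: 80 xor 77 = f7
byte 5: 22 xor 76 = 54
byte 6: 38 xor 51 = 69
byte 7: e9 xor d8 = 31
byte 8: 05 xor f2 = f7
byte 9: fa xor c4 = 3e
byte 10: 16 xor 86 = 90
byte 11: 1e xor a8 = b6

188b637ef7546931f73e90b6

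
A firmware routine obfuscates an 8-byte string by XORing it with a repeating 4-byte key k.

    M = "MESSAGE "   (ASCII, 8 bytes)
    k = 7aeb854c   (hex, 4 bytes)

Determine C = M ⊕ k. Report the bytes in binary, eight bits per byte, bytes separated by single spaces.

The 4-byte key repeats, so the effective keystream is 7a eb 85 4c 7a eb 85 4c.
byte 0: 4d ^ 7a = 37
byte 1: 45 ^ eb = ae
byte 2: 53 ^ 85 = d6
byte 3: 53 ^ 4c = 1f
byte 4: 41 ^ 7a = 3b
byte 5: 47 ^ eb = ac
byte 6: 45 ^ 85 = c0
byte 7: 20 ^ 4c = 6c

00110111 10101110 11010110 00011111 00111011 10101100 11000000 01101100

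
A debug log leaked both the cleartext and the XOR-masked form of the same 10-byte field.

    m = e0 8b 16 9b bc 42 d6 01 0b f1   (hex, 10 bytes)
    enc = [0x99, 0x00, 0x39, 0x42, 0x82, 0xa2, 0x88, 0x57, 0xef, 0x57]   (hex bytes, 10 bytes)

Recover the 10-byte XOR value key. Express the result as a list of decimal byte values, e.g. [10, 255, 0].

Since enc = m ⊕ key, XORing both sides with m gives key = m ⊕ enc.
e0 xor 99 = 79
8b xor 00 = 8b
16 xor 39 = 2f
9b xor 42 = d9
bc xor 82 = 3e
42 xor a2 = e0
d6 xor 88 = 5e
01 xor 57 = 56
0b xor ef = e4
f1 xor 57 = a6

[121, 139, 47, 217, 62, 224, 94, 86, 228, 166]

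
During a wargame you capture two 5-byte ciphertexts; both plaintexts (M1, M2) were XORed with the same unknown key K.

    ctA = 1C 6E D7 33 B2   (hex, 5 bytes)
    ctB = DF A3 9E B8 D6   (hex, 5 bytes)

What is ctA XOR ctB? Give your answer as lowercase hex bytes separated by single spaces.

ctA ⊕ ctB = (M1 ⊕ K) ⊕ (M2 ⊕ K) = M1 ⊕ M2 — the shared key cancels under XOR.
1c XOR df = c3
6e XOR a3 = cd
d7 XOR 9e = 49
33 XOR b8 = 8b
b2 XOR d6 = 64

c3 cd 49 8b 64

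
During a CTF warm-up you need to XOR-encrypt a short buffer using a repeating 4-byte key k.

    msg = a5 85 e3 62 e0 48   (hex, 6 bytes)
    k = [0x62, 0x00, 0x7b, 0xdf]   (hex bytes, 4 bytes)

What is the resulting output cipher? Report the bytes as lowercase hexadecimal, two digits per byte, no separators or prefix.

The 4-byte key repeats, so the effective keystream is 62 00 7b df 62 00.
byte 0: a5 xor 62 = c7
byte 1: 85 xor 00 = 85
byte 2: e3 xor 7b = 98
byte 3: 62 xor df = bd
byte 4: e0 xor 62 = 82
byte 5: 48 xor 00 = 48

c78598bd8248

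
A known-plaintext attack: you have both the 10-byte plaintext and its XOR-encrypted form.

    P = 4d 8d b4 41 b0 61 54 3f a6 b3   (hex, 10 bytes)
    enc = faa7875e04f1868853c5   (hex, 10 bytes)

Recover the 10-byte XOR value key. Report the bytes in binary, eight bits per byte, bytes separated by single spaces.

10110111 00101010 00110011 00011111 10110100 10010000 11010010 10110111 11110101 01110110

Since enc = P ⊕ key, XORing both sides with P gives key = P ⊕ enc.
byte 0:  77 xor 250 = 183
byte 1: 141 xor 167 =  42
byte 2: 180 xor 135 =  51
byte 3:  65 xor  94 =  31
byte 4: 176 xor   4 = 180
byte 5:  97 xor 241 = 144
byte 6:  84 xor 134 = 210
byte 7:  63 xor 136 = 183
byte 8: 166 xor  83 = 245
byte 9: 179 xor 197 = 118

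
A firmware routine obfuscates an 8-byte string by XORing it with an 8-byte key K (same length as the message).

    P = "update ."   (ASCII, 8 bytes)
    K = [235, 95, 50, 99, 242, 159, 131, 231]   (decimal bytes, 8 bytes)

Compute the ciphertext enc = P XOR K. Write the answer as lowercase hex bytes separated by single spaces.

byte 0: 01110101 XOR 11101011 = 10011110
byte 1: 01110000 XOR 01011111 = 00101111
byte 2: 01100100 XOR 00110010 = 01010110
byte 3: 01100001 XOR 01100011 = 00000010
byte 4: 01110100 XOR 11110010 = 10000110
byte 5: 01100101 XOR 10011111 = 11111010
byte 6: 00100000 XOR 10000011 = 10100011
byte 7: 00101110 XOR 11100111 = 11001001

9e 2f 56 02 86 fa a3 c9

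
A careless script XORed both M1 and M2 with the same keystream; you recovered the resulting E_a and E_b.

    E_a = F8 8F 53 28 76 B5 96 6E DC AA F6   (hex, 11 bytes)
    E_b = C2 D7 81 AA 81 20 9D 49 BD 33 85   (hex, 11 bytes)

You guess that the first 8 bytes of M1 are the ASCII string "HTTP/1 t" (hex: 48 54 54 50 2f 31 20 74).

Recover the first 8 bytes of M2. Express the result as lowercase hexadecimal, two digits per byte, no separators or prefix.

First, E_a ⊕ E_b = (M1 ⊕ K) ⊕ (M2 ⊕ K) = M1 ⊕ M2, so the key drops out. Then M2 = (M1 ⊕ M2) ⊕ M1 over the first 8 bytes.
byte 0: (f8 xor c2) xor 48 = 3a xor 48 = 72
byte 1: (8f xor d7) xor 54 = 58 xor 54 = 0c
byte 2: (53 xor 81) xor 54 = d2 xor 54 = 86
byte 3: (28 xor aa) xor 50 = 82 xor 50 = d2
byte 4: (76 xor 81) xor 2f = f7 xor 2f = d8
byte 5: (b5 xor 20) xor 31 = 95 xor 31 = a4
byte 6: (96 xor 9d) xor 20 = 0b xor 20 = 2b
byte 7: (6e xor 49) xor 74 = 27 xor 74 = 53

720c86d2d8a42b53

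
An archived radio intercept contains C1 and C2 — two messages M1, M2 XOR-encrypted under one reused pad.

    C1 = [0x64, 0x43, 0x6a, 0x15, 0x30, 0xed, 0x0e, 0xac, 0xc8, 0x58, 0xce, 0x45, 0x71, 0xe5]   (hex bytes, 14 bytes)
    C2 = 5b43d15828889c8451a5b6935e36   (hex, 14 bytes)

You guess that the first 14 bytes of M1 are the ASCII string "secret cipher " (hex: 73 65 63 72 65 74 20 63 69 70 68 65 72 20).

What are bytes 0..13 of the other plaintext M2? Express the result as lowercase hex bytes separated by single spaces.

4c 65 d8 3f 7d 11 b2 4b f0 8d 10 b3 5d f3

First, C1 ⊕ C2 = (M1 ⊕ K) ⊕ (M2 ⊕ K) = M1 ⊕ M2, so the key drops out. Then M2 = (M1 ⊕ M2) ⊕ M1 over the first 14 bytes.
byte 0: (64 ^ 5b) ^ 73 = 3f ^ 73 = 4c
byte 1: (43 ^ 43) ^ 65 = 00 ^ 65 = 65
byte 2: (6a ^ d1) ^ 63 = bb ^ 63 = d8
byte 3: (15 ^ 58) ^ 72 = 4d ^ 72 = 3f
byte 4: (30 ^ 28) ^ 65 = 18 ^ 65 = 7d
byte 5: (ed ^ 88) ^ 74 = 65 ^ 74 = 11
byte 6: (0e ^ 9c) ^ 20 = 92 ^ 20 = b2
byte 7: (ac ^ 84) ^ 63 = 28 ^ 63 = 4b
byte 8: (c8 ^ 51) ^ 69 = 99 ^ 69 = f0
byte 9: (58 ^ a5) ^ 70 = fd ^ 70 = 8d
byte 10: (ce ^ b6) ^ 68 = 78 ^ 68 = 10
byte 11: (45 ^ 93) ^ 65 = d6 ^ 65 = b3
byte 12: (71 ^ 5e) ^ 72 = 2f ^ 72 = 5d
byte 13: (e5 ^ 36) ^ 20 = d3 ^ 20 = f3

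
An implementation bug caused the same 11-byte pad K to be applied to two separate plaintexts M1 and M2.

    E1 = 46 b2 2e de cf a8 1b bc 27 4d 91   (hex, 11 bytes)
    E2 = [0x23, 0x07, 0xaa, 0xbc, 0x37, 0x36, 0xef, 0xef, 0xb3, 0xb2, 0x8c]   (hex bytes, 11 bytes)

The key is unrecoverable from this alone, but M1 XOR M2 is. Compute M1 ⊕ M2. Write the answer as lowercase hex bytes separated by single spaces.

65 b5 84 62 f8 9e f4 53 94 ff 1d

E1 ⊕ E2 = (M1 ⊕ K) ⊕ (M2 ⊕ K) = M1 ⊕ M2 — the shared key cancels under XOR.
46 xor 23 = 65
b2 xor 07 = b5
2e xor aa = 84
de xor bc = 62
cf xor 37 = f8
a8 xor 36 = 9e
1b xor ef = f4
bc xor ef = 53
27 xor b3 = 94
4d xor b2 = ff
91 xor 8c = 1d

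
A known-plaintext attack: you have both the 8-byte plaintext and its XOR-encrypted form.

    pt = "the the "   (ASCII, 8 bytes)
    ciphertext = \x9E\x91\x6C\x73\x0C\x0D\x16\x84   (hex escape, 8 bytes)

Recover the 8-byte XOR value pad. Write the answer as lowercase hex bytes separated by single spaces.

ea f9 09 53 78 65 73 a4

Since ciphertext = pt ⊕ pad, XORing both sides with pt gives pad = pt ⊕ ciphertext.
byte 0: 74 xor 9e = ea
byte 1: 68 xor 91 = f9
byte 2: 65 xor 6c = 09
byte 3: 20 xor 73 = 53
byte 4: 74 xor 0c = 78
byte 5: 68 xor 0d = 65
byte 6: 65 xor 16 = 73
byte 7: 20 xor 84 = a4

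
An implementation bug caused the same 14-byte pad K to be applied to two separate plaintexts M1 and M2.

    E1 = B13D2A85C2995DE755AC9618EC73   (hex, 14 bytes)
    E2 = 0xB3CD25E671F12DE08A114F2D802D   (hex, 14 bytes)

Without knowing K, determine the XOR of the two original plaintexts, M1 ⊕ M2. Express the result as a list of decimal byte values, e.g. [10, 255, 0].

[2, 240, 15, 99, 179, 104, 112, 7, 223, 189, 217, 53, 108, 94]

E1 ⊕ E2 = (M1 ⊕ K) ⊕ (M2 ⊕ K) = M1 ⊕ M2 — the shared key cancels under XOR.
177 ⊕ 179 =   2
 61 ⊕ 205 = 240
 42 ⊕  37 =  15
133 ⊕ 230 =  99
194 ⊕ 113 = 179
153 ⊕ 241 = 104
 93 ⊕  45 = 112
231 ⊕ 224 =   7
 85 ⊕ 138 = 223
172 ⊕  17 = 189
150 ⊕  79 = 217
 24 ⊕  45 =  53
236 ⊕ 128 = 108
115 ⊕  45 =  94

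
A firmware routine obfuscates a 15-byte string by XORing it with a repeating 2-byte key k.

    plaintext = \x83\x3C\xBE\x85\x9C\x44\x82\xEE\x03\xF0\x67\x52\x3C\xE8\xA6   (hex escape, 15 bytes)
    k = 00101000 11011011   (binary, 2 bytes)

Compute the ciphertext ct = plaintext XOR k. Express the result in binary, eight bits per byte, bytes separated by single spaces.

The 2-byte key repeats, so the effective keystream is 28 db 28 db 28 db 28 db 28 db 28 db 28 db 28.
byte 0: 10000011 ⊕ 00101000 = 10101011
byte 1: 00111100 ⊕ 11011011 = 11100111
byte 2: 10111110 ⊕ 00101000 = 10010110
byte 3: 10000101 ⊕ 11011011 = 01011110
byte 4: 10011100 ⊕ 00101000 = 10110100
byte 5: 01000100 ⊕ 11011011 = 10011111
byte 6: 10000010 ⊕ 00101000 = 10101010
byte 7: 11101110 ⊕ 11011011 = 00110101
byte 8: 00000011 ⊕ 00101000 = 00101011
byte 9: 11110000 ⊕ 11011011 = 00101011
byte 10: 01100111 ⊕ 00101000 = 01001111
byte 11: 01010010 ⊕ 11011011 = 10001001
byte 12: 00111100 ⊕ 00101000 = 00010100
byte 13: 11101000 ⊕ 11011011 = 00110011
byte 14: 10100110 ⊕ 00101000 = 10001110

10101011 11100111 10010110 01011110 10110100 10011111 10101010 00110101 00101011 00101011 01001111 10001001 00010100 00110011 10001110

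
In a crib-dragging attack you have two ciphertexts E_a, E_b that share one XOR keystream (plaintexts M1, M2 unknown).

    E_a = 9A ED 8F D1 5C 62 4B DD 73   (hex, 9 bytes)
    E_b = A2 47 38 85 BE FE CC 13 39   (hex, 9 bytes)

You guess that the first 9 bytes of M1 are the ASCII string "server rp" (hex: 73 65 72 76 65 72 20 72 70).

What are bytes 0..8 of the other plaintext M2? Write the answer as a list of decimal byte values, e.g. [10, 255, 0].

[75, 207, 197, 34, 135, 238, 167, 188, 58]

First, E_a ⊕ E_b = (M1 ⊕ K) ⊕ (M2 ⊕ K) = M1 ⊕ M2, so the key drops out. Then M2 = (M1 ⊕ M2) ⊕ M1 over the first 9 bytes.
byte 0: (9a XOR a2) XOR 73 = 38 XOR 73 = 4b
byte 1: (ed XOR 47) XOR 65 = aa XOR 65 = cf
byte 2: (8f XOR 38) XOR 72 = b7 XOR 72 = c5
byte 3: (d1 XOR 85) XOR 76 = 54 XOR 76 = 22
byte 4: (5c XOR be) XOR 65 = e2 XOR 65 = 87
byte 5: (62 XOR fe) XOR 72 = 9c XOR 72 = ee
byte 6: (4b XOR cc) XOR 20 = 87 XOR 20 = a7
byte 7: (dd XOR 13) XOR 72 = ce XOR 72 = bc
byte 8: (73 XOR 39) XOR 70 = 4a XOR 70 = 3a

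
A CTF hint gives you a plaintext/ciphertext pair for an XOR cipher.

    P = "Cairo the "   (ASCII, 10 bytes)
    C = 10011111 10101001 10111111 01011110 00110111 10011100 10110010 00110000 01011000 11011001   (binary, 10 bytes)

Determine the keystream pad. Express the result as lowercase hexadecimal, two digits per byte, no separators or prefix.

dcc8d62c58bcc6583df9

Since C = P ⊕ pad, XORing both sides with P gives pad = P ⊕ C.
byte 0:  67 ^ 159 = 220
byte 1:  97 ^ 169 = 200
byte 2: 105 ^ 191 = 214
byte 3: 114 ^  94 =  44
byte 4: 111 ^  55 =  88
byte 5:  32 ^ 156 = 188
byte 6: 116 ^ 178 = 198
byte 7: 104 ^  48 =  88
byte 8: 101 ^  88 =  61
byte 9:  32 ^ 217 = 249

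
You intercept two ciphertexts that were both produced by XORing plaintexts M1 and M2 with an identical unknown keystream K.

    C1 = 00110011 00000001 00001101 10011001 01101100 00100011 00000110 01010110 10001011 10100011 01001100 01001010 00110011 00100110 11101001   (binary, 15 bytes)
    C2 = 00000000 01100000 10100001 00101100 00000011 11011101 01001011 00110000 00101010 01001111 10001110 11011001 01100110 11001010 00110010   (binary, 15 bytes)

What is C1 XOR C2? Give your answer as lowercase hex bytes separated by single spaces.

C1 ⊕ C2 = (M1 ⊕ K) ⊕ (M2 ⊕ K) = M1 ⊕ M2 — the shared key cancels under XOR.
byte 0: 33 xor 00 = 33
byte 1: 01 xor 60 = 61
byte 2: 0d xor a1 = ac
byte 3: 99 xor 2c = b5
byte 4: 6c xor 03 = 6f
byte 5: 23 xor dd = fe
byte 6: 06 xor 4b = 4d
byte 7: 56 xor 30 = 66
byte 8: 8b xor 2a = a1
byte 9: a3 xor 4f = ec
byte 10: 4c xor 8e = c2
byte 11: 4a xor d9 = 93
byte 12: 33 xor 66 = 55
byte 13: 26 xor ca = ec
byte 14: e9 xor 32 = db

33 61 ac b5 6f fe 4d 66 a1 ec c2 93 55 ec db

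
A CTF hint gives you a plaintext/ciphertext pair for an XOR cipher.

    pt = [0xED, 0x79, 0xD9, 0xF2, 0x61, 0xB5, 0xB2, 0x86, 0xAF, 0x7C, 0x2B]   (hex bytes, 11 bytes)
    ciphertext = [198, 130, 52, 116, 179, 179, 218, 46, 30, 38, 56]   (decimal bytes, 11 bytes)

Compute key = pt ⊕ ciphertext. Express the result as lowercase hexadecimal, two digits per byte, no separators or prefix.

Since ciphertext = pt ⊕ key, XORing both sides with pt gives key = pt ⊕ ciphertext.
byte 0: 237 XOR 198 =  43
byte 1: 121 XOR 130 = 251
byte 2: 217 XOR  52 = 237
byte 3: 242 XOR 116 = 134
byte 4:  97 XOR 179 = 210
byte 5: 181 XOR 179 =   6
byte 6: 178 XOR 218 = 104
byte 7: 134 XOR  46 = 168
byte 8: 175 XOR  30 = 177
byte 9: 124 XOR  38 =  90
byte 10:  43 XOR  56 =  19

2bfbed86d20668a8b15a13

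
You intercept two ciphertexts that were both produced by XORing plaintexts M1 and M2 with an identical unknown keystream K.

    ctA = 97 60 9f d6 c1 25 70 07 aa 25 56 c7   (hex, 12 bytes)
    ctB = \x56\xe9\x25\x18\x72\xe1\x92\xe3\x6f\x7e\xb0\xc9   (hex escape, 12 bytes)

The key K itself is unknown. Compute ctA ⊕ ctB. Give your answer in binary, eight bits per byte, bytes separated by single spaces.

ctA ⊕ ctB = (M1 ⊕ K) ⊕ (M2 ⊕ K) = M1 ⊕ M2 — the shared key cancels under XOR.
10010111 ⊕ 01010110 = 11000001
01100000 ⊕ 11101001 = 10001001
10011111 ⊕ 00100101 = 10111010
11010110 ⊕ 00011000 = 11001110
11000001 ⊕ 01110010 = 10110011
00100101 ⊕ 11100001 = 11000100
01110000 ⊕ 10010010 = 11100010
00000111 ⊕ 11100011 = 11100100
10101010 ⊕ 01101111 = 11000101
00100101 ⊕ 01111110 = 01011011
01010110 ⊕ 10110000 = 11100110
11000111 ⊕ 11001001 = 00001110

11000001 10001001 10111010 11001110 10110011 11000100 11100010 11100100 11000101 01011011 11100110 00001110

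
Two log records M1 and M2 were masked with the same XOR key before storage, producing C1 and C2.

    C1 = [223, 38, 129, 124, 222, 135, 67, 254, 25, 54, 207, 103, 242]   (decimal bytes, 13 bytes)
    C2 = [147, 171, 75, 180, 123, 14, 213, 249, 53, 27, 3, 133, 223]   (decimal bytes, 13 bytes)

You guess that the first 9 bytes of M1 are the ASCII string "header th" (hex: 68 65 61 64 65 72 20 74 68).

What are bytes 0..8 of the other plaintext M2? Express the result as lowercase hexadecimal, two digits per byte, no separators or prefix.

24e8abacc0fbb67344

First, C1 ⊕ C2 = (M1 ⊕ K) ⊕ (M2 ⊕ K) = M1 ⊕ M2, so the key drops out. Then M2 = (M1 ⊕ M2) ⊕ M1 over the first 9 bytes.
byte 0: (df XOR 93) XOR 68 = 4c XOR 68 = 24
byte 1: (26 XOR ab) XOR 65 = 8d XOR 65 = e8
byte 2: (81 XOR 4b) XOR 61 = ca XOR 61 = ab
byte 3: (7c XOR b4) XOR 64 = c8 XOR 64 = ac
byte 4: (de XOR 7b) XOR 65 = a5 XOR 65 = c0
byte 5: (87 XOR 0e) XOR 72 = 89 XOR 72 = fb
byte 6: (43 XOR d5) XOR 20 = 96 XOR 20 = b6
byte 7: (fe XOR f9) XOR 74 = 07 XOR 74 = 73
byte 8: (19 XOR 35) XOR 68 = 2c XOR 68 = 44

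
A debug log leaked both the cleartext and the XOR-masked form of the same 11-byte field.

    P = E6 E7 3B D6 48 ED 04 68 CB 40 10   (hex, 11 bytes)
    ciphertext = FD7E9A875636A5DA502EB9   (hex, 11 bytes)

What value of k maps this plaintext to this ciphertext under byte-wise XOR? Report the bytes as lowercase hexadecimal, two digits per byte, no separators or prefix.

1b99a1511edba1b29b6ea9

Since ciphertext = P ⊕ k, XORing both sides with P gives k = P ⊕ ciphertext.
byte 0: 230 xor 253 =  27
byte 1: 231 xor 126 = 153
byte 2:  59 xor 154 = 161
byte 3: 214 xor 135 =  81
byte 4:  72 xor  86 =  30
byte 5: 237 xor  54 = 219
byte 6:   4 xor 165 = 161
byte 7: 104 xor 218 = 178
byte 8: 203 xor  80 = 155
byte 9:  64 xor  46 = 110
byte 10:  16 xor 185 = 169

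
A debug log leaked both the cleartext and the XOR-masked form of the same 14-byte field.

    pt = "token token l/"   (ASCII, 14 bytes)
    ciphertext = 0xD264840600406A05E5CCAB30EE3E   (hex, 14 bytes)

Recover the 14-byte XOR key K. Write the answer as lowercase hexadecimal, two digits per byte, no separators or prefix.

Since ciphertext = pt ⊕ K, XORing both sides with pt gives K = pt ⊕ ciphertext.
116 xor 210 = 166
111 xor 100 =  11
107 xor 132 = 239
101 xor   6 =  99
110 xor   0 = 110
 32 xor  64 =  96
116 xor 106 =  30
111 xor   5 = 106
107 xor 229 = 142
101 xor 204 = 169
110 xor 171 = 197
 32 xor  48 =  16
108 xor 238 = 130
 47 xor  62 =  17

a60bef636e601e6a8ea9c5108211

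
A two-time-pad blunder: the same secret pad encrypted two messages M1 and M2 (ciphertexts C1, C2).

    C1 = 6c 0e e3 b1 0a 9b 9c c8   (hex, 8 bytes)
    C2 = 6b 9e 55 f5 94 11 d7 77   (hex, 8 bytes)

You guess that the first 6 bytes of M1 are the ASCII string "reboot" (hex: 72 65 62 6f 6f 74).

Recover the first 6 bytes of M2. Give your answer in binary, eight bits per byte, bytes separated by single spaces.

First, C1 ⊕ C2 = (M1 ⊕ K) ⊕ (M2 ⊕ K) = M1 ⊕ M2, so the key drops out. Then M2 = (M1 ⊕ M2) ⊕ M1 over the first 6 bytes.
byte 0: (6c ^ 6b) ^ 72 = 07 ^ 72 = 75
byte 1: (0e ^ 9e) ^ 65 = 90 ^ 65 = f5
byte 2: (e3 ^ 55) ^ 62 = b6 ^ 62 = d4
byte 3: (b1 ^ f5) ^ 6f = 44 ^ 6f = 2b
byte 4: (0a ^ 94) ^ 6f = 9e ^ 6f = f1
byte 5: (9b ^ 11) ^ 74 = 8a ^ 74 = fe

01110101 11110101 11010100 00101011 11110001 11111110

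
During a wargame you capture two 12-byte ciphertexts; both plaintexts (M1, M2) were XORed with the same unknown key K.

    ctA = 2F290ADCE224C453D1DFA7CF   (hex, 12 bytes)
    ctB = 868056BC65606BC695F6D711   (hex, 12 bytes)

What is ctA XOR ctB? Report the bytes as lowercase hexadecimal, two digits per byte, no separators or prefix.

a9a95c608744af95442970de

ctA ⊕ ctB = (M1 ⊕ K) ⊕ (M2 ⊕ K) = M1 ⊕ M2 — the shared key cancels under XOR.
 47 ⊕ 134 = 169
 41 ⊕ 128 = 169
 10 ⊕  86 =  92
220 ⊕ 188 =  96
226 ⊕ 101 = 135
 36 ⊕  96 =  68
196 ⊕ 107 = 175
 83 ⊕ 198 = 149
209 ⊕ 149 =  68
223 ⊕ 246 =  41
167 ⊕ 215 = 112
207 ⊕  17 = 222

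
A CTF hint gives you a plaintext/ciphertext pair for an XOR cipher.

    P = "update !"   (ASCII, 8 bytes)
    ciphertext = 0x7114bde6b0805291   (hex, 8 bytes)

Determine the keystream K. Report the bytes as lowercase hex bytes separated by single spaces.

Since ciphertext = P ⊕ K, XORing both sides with P gives K = P ⊕ ciphertext.
75 xor 71 = 04
70 xor 14 = 64
64 xor bd = d9
61 xor e6 = 87
74 xor b0 = c4
65 xor 80 = e5
20 xor 52 = 72
21 xor 91 = b0

04 64 d9 87 c4 e5 72 b0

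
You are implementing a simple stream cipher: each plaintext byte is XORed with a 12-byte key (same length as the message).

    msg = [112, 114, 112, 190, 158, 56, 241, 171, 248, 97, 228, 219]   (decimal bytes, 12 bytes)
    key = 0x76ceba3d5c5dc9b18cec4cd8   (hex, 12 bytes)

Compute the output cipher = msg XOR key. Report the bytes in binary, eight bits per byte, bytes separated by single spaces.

112 xor 118 =   6
114 xor 206 = 188
112 xor 186 = 202
190 xor  61 = 131
158 xor  92 = 194
 56 xor  93 = 101
241 xor 201 =  56
171 xor 177 =  26
248 xor 140 = 116
 97 xor 236 = 141
228 xor  76 = 168
219 xor 216 =   3

00000110 10111100 11001010 10000011 11000010 01100101 00111000 00011010 01110100 10001101 10101000 00000011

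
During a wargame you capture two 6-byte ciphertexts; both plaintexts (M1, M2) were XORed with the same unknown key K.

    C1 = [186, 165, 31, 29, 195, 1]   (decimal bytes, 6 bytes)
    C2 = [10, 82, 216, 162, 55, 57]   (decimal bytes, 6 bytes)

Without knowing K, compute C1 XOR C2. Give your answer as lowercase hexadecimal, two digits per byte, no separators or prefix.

C1 ⊕ C2 = (M1 ⊕ K) ⊕ (M2 ⊕ K) = M1 ⊕ M2 — the shared key cancels under XOR.
ba ^ 0a = b0
a5 ^ 52 = f7
1f ^ d8 = c7
1d ^ a2 = bf
c3 ^ 37 = f4
01 ^ 39 = 38

b0f7c7bff438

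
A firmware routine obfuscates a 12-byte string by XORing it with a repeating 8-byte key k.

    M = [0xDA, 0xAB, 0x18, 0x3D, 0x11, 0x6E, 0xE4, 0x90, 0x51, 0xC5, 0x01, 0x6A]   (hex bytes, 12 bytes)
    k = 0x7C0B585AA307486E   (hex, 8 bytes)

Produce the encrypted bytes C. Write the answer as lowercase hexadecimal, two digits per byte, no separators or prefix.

a6a04067b269acfe2dce5930

The 8-byte key repeats, so the effective keystream is 7c 0b 58 5a a3 07 48 6e 7c 0b 58 5a.
byte 0: da ^ 7c = a6
byte 1: ab ^ 0b = a0
byte 2: 18 ^ 58 = 40
byte 3: 3d ^ 5a = 67
byte 4: 11 ^ a3 = b2
byte 5: 6e ^ 07 = 69
byte 6: e4 ^ 48 = ac
byte 7: 90 ^ 6e = fe
byte 8: 51 ^ 7c = 2d
byte 9: c5 ^ 0b = ce
byte 10: 01 ^ 58 = 59
byte 11: 6a ^ 5a = 30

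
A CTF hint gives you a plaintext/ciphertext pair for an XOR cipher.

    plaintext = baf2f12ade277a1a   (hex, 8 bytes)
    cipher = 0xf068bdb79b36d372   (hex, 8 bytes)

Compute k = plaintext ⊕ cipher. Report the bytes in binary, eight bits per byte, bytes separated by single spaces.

01001010 10011010 01001100 10011101 01000101 00010001 10101001 01101000

Since cipher = plaintext ⊕ k, XORing both sides with plaintext gives k = plaintext ⊕ cipher.
186 ⊕ 240 =  74
242 ⊕ 104 = 154
241 ⊕ 189 =  76
 42 ⊕ 183 = 157
222 ⊕ 155 =  69
 39 ⊕  54 =  17
122 ⊕ 211 = 169
 26 ⊕ 114 = 104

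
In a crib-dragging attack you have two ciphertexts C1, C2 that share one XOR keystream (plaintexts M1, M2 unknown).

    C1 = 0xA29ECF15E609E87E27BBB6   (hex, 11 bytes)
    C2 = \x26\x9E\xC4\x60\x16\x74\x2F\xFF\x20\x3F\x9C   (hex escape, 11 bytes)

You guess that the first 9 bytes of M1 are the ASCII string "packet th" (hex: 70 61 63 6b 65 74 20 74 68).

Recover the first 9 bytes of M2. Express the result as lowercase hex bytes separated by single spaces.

First, C1 ⊕ C2 = (M1 ⊕ K) ⊕ (M2 ⊕ K) = M1 ⊕ M2, so the key drops out. Then M2 = (M1 ⊕ M2) ⊕ M1 over the first 9 bytes.
byte 0: (a2 ⊕ 26) ⊕ 70 = 84 ⊕ 70 = f4
byte 1: (9e ⊕ 9e) ⊕ 61 = 00 ⊕ 61 = 61
byte 2: (cf ⊕ c4) ⊕ 63 = 0b ⊕ 63 = 68
byte 3: (15 ⊕ 60) ⊕ 6b = 75 ⊕ 6b = 1e
byte 4: (e6 ⊕ 16) ⊕ 65 = f0 ⊕ 65 = 95
byte 5: (09 ⊕ 74) ⊕ 74 = 7d ⊕ 74 = 09
byte 6: (e8 ⊕ 2f) ⊕ 20 = c7 ⊕ 20 = e7
byte 7: (7e ⊕ ff) ⊕ 74 = 81 ⊕ 74 = f5
byte 8: (27 ⊕ 20) ⊕ 68 = 07 ⊕ 68 = 6f

f4 61 68 1e 95 09 e7 f5 6f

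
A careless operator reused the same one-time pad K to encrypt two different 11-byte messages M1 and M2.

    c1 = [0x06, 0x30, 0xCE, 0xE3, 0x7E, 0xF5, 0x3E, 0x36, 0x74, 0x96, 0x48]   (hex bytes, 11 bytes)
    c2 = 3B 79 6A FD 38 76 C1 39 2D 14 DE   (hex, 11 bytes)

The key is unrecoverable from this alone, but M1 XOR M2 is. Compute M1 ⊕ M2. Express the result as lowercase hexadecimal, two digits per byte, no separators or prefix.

3d49a41e4683ff0f598296

c1 ⊕ c2 = (M1 ⊕ K) ⊕ (M2 ⊕ K) = M1 ⊕ M2 — the shared key cancels under XOR.
06 XOR 3b = 3d
30 XOR 79 = 49
ce XOR 6a = a4
e3 XOR fd = 1e
7e XOR 38 = 46
f5 XOR 76 = 83
3e XOR c1 = ff
36 XOR 39 = 0f
74 XOR 2d = 59
96 XOR 14 = 82
48 XOR de = 96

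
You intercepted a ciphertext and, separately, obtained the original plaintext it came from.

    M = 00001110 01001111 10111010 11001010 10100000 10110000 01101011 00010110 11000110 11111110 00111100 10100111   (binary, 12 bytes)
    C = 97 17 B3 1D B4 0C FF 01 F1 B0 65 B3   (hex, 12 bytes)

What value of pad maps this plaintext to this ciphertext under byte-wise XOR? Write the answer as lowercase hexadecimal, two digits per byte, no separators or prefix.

995809d714bc9417374e5914

Since C = M ⊕ pad, XORing both sides with M gives pad = M ⊕ C.
byte 0: 0e xor 97 = 99
byte 1: 4f xor 17 = 58
byte 2: ba xor b3 = 09
byte 3: ca xor 1d = d7
byte 4: a0 xor b4 = 14
byte 5: b0 xor 0c = bc
byte 6: 6b xor ff = 94
byte 7: 16 xor 01 = 17
byte 8: c6 xor f1 = 37
byte 9: fe xor b0 = 4e
byte 10: 3c xor 65 = 59
byte 11: a7 xor b3 = 14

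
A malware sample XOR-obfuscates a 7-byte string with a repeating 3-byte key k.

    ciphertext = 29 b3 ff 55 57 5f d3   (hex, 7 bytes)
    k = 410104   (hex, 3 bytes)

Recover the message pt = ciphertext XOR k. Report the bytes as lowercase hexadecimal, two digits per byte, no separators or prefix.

The 3-byte key repeats, so the effective keystream is 41 01 04 41 01 04 41.
byte 0: 00101001 xor 01000001 = 01101000
byte 1: 10110011 xor 00000001 = 10110010
byte 2: 11111111 xor 00000100 = 11111011
byte 3: 01010101 xor 01000001 = 00010100
byte 4: 01010111 xor 00000001 = 01010110
byte 5: 01011111 xor 00000100 = 01011011
byte 6: 11010011 xor 01000001 = 10010010

68b2fb14565b92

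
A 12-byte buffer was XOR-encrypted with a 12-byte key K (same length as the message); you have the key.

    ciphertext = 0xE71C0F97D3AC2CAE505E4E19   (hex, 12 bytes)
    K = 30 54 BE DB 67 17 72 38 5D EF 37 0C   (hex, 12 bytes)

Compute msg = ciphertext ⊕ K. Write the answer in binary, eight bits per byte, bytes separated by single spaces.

XOR is its own inverse, so applying the key byte-wise gives the result directly.
e7 xor 30 = d7
1c xor 54 = 48
0f xor be = b1
97 xor db = 4c
d3 xor 67 = b4
ac xor 17 = bb
2c xor 72 = 5e
ae xor 38 = 96
50 xor 5d = 0d
5e xor ef = b1
4e xor 37 = 79
19 xor 0c = 15

11010111 01001000 10110001 01001100 10110100 10111011 01011110 10010110 00001101 10110001 01111001 00010101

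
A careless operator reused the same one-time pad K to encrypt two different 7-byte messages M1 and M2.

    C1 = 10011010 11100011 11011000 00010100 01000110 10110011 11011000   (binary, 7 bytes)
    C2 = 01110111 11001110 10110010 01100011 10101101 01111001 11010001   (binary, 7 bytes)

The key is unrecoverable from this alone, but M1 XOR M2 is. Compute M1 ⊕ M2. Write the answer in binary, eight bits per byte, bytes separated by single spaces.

C1 ⊕ C2 = (M1 ⊕ K) ⊕ (M2 ⊕ K) = M1 ⊕ M2 — the shared key cancels under XOR.
byte 0: 9a xor 77 = ed
byte 1: e3 xor ce = 2d
byte 2: d8 xor b2 = 6a
byte 3: 14 xor 63 = 77
byte 4: 46 xor ad = eb
byte 5: b3 xor 79 = ca
byte 6: d8 xor d1 = 09

11101101 00101101 01101010 01110111 11101011 11001010 00001001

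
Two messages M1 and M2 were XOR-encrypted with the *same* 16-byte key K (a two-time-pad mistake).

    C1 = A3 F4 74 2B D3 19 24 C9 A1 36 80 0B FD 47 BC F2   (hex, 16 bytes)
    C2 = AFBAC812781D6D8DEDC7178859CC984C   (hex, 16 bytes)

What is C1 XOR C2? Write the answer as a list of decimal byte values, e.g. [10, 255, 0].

[12, 78, 188, 57, 171, 4, 73, 68, 76, 241, 151, 131, 164, 139, 36, 190]

C1 ⊕ C2 = (M1 ⊕ K) ⊕ (M2 ⊕ K) = M1 ⊕ M2 — the shared key cancels under XOR.
163 XOR 175 =  12
244 XOR 186 =  78
116 XOR 200 = 188
 43 XOR  18 =  57
211 XOR 120 = 171
 25 XOR  29 =   4
 36 XOR 109 =  73
201 XOR 141 =  68
161 XOR 237 =  76
 54 XOR 199 = 241
128 XOR  23 = 151
 11 XOR 136 = 131
253 XOR  89 = 164
 71 XOR 204 = 139
188 XOR 152 =  36
242 XOR  76 = 190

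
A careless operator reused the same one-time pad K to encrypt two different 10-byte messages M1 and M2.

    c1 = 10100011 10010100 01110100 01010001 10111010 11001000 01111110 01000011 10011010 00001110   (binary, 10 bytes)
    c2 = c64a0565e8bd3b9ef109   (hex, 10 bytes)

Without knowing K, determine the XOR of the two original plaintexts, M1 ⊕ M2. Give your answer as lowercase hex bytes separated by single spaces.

c1 ⊕ c2 = (M1 ⊕ K) ⊕ (M2 ⊕ K) = M1 ⊕ M2 — the shared key cancels under XOR.
a3 xor c6 = 65
94 xor 4a = de
74 xor 05 = 71
51 xor 65 = 34
ba xor e8 = 52
c8 xor bd = 75
7e xor 3b = 45
43 xor 9e = dd
9a xor f1 = 6b
0e xor 09 = 07

65 de 71 34 52 75 45 dd 6b 07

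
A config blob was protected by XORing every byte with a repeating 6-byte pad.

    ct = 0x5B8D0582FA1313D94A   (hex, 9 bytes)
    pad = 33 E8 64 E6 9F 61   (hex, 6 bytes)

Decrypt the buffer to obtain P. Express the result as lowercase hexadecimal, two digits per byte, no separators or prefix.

The 6-byte key repeats, so the effective keystream is 33 e8 64 e6 9f 61 33 e8 64.
byte 0:  91 xor  51 = 104
byte 1: 141 xor 232 = 101
byte 2:   5 xor 100 =  97
byte 3: 130 xor 230 = 100
byte 4: 250 xor 159 = 101
byte 5:  19 xor  97 = 114
byte 6:  19 xor  51 =  32
byte 7: 217 xor 232 =  49
byte 8:  74 xor 100 =  46

68656164657220312e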